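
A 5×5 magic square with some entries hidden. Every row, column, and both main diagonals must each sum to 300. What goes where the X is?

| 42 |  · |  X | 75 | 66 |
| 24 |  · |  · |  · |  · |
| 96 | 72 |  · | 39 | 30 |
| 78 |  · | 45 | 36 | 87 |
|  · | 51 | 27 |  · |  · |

Row 3 must total 300; the given cells sum to 237, so (3,3) = 63.
Row 4 must total 300; the given cells sum to 246, so (4,2) = 54.
Column 1 needs 300; the known cells sum to 240, so (5,1) = 60.
The remaining cell in anti-diagonal is (2,4) = 300 − 243 = 57.
Column 4 needs 300; the known cells sum to 207, so (5,4) = 93.
Row 5: 60 + 51 + 27 + 93 + ? = 300, so (5,5) = 69.
Column 5: 66 + 30 + 87 + 69 + ? = 300, so (2,5) = 48.
Main diagonal must total 300; the given cells sum to 210, so (2,2) = 90.
From row 2, 300 − (24 + 90 + 57 + 48) gives (2,3) = 81.
Column 2: 90 + 72 + 54 + 51 + ? = 300, so (1,2) = 33.
Using column 3: 81 + 63 + 45 + 27 + ? → (1,3) = 300 − 216 = 84.

84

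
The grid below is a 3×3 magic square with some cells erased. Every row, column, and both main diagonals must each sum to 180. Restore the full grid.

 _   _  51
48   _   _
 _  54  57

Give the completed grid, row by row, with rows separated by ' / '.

From row 3, 180 − (54 + 57) gives (3,1) = 69.
Column 1 must total 180; the given cells sum to 117, so (1,1) = 63.
Column 3 needs 180; the known cells sum to 108, so (2,3) = 72.
From main diagonal, 180 − (63 + 57) gives (2,2) = 60.
Row 1 must total 180; the given cells sum to 114, so (1,2) = 66.

63 66 51 / 48 60 72 / 69 54 57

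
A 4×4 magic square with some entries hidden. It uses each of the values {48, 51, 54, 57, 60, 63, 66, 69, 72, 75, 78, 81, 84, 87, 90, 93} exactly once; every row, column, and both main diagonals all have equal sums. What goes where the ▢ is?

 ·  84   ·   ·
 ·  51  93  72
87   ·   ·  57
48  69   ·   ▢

The 16 entries sum to 1128, so each line sums to 1128/4 = 282.
Row 2 must total 282; the given cells sum to 216, so (2,1) = 66.
Using column 1: 66 + 87 + 48 + ? → (1,1) = 282 − 201 = 81.
Column 2 must total 282; the given cells sum to 204, so (3,2) = 78.
Using anti-diagonal: 93 + 78 + 48 + ? → (1,4) = 282 − 219 = 63.
Row 1: 81 + 84 + 63 + ? = 282, so (1,3) = 54.
Using row 3: 87 + 78 + 57 + ? → (3,3) = 282 − 222 = 60.
Column 3 must total 282; the given cells sum to 207, so (4,3) = 75.
Using column 4: 63 + 72 + 57 + ? → (4,4) = 282 − 192 = 90.

90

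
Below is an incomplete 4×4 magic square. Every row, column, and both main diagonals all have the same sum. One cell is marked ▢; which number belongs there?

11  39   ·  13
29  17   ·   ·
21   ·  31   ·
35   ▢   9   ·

15

Column 1 is complete and sums to 96; that is the magic constant.
Row 1 needs 96; the known cells sum to 63, so (1,3) = 33.
The remaining cell in column 3 is (2,3) = 96 − 73 = 23.
Main diagonal: 11 + 17 + 31 + ? = 96, so (4,4) = 37.
The remaining cell in anti-diagonal is (3,2) = 96 − 71 = 25.
Row 2 must total 96; the given cells sum to 69, so (2,4) = 27.
Row 3: 21 + 25 + 31 + ? = 96, so (3,4) = 19.
Row 4 needs 96; the known cells sum to 81, so (4,2) = 15.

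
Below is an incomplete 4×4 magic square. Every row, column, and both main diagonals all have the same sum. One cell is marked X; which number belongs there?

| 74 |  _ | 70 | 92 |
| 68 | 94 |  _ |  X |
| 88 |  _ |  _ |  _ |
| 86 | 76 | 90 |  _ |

Column 1 is complete and sums to 316; that is the magic constant.
Row 1 must total 316; the given cells sum to 236, so (1,2) = 80.
Row 4 must total 316; the given cells sum to 252, so (4,4) = 64.
Column 2 must total 316; the given cells sum to 250, so (3,2) = 66.
Main diagonal: 74 + 94 + 64 + ? = 316, so (3,3) = 84.
The remaining cell in anti-diagonal is (2,3) = 316 − 244 = 72.
Row 2: 68 + 94 + 72 + ? = 316, so (2,4) = 82.

82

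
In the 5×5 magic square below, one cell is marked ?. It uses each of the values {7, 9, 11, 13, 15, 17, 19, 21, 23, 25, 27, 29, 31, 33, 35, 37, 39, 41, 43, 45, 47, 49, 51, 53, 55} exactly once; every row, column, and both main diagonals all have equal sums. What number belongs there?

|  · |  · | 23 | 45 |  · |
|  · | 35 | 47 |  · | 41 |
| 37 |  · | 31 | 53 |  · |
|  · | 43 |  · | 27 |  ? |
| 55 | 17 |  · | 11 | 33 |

49

The 25 entries sum to 775, so each line sums to 775/5 = 155.
Using row 5: 55 + 17 + 11 + 33 + ? → (5,3) = 155 − 116 = 39.
Using column 3: 23 + 47 + 31 + 39 + ? → (4,3) = 155 − 140 = 15.
Using column 4: 45 + 53 + 27 + 11 + ? → (2,4) = 155 − 136 = 19.
Main diagonal must total 155; the given cells sum to 126, so (1,1) = 29.
From anti-diagonal, 155 − (19 + 31 + 43 + 55) gives (1,5) = 7.
Row 1 needs 155; the known cells sum to 104, so (1,2) = 51.
From row 2, 155 − (35 + 47 + 19 + 41) gives (2,1) = 13.
The remaining cell in column 1 is (4,1) = 155 − 134 = 21.
Column 2: 51 + 35 + 43 + 17 + ? = 155, so (3,2) = 9.
The remaining cell in row 3 is (3,5) = 155 − 130 = 25.
Using row 4: 21 + 43 + 15 + 27 + ? → (4,5) = 155 − 106 = 49.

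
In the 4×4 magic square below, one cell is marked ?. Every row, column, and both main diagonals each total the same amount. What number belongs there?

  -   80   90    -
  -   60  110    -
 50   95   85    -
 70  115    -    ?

100

Column 2 is complete and sums to 350; that is the magic constant.
Row 3 must total 350; the given cells sum to 230, so (3,4) = 120.
Column 3 needs 350; the known cells sum to 285, so (4,3) = 65.
Anti-diagonal: 110 + 95 + 70 + ? = 350, so (1,4) = 75.
Using row 1: 80 + 90 + 75 + ? → (1,1) = 350 − 245 = 105.
From row 4, 350 − (70 + 115 + 65) gives (4,4) = 100.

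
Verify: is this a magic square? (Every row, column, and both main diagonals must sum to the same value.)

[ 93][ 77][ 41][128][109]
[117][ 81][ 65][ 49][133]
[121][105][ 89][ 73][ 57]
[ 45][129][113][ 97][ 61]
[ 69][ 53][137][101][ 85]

No — row 2 sums to 445 but row 1 sums to 448.

Row 1: 93 + 77 + 41 + 128 + 109 = 448.
Row 2: 117 + 81 + 65 + 49 + 133 = 445.
Row 3: 121 + 105 + 89 + 73 + 57 = 445.
Row 4: 45 + 129 + 113 + 97 + 61 = 445.
Row 5: 69 + 53 + 137 + 101 + 85 = 445.
Column 1: 93 + 117 + 121 + 45 + 69 = 445.
Column 2: 77 + 81 + 105 + 129 + 53 = 445.
Column 3: 41 + 65 + 89 + 113 + 137 = 445.
Column 4: 128 + 49 + 73 + 97 + 101 = 448.
Column 5: 109 + 133 + 57 + 61 + 85 = 445.
Main diagonal: 93 + 81 + 89 + 97 + 85 = 445.
Anti-diagonal: 109 + 49 + 89 + 129 + 69 = 445.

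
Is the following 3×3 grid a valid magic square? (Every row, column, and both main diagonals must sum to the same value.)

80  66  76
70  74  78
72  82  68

Row 1: 80 + 66 + 76 = 222.
Row 2: 70 + 74 + 78 = 222.
Row 3: 72 + 82 + 68 = 222.
Column 1: 80 + 70 + 72 = 222.
Column 2: 66 + 74 + 82 = 222.
Column 3: 76 + 78 + 68 = 222.
Main diagonal: 80 + 74 + 68 = 222.
Anti-diagonal: 76 + 74 + 72 = 222.
All lines sum to 222.

Yes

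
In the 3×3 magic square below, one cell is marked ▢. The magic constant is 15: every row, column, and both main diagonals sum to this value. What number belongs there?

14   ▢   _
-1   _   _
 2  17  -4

The remaining cell in main diagonal is (2,2) = 15 − 10 = 5.
Anti-diagonal needs 15; the known cells sum to 7, so (1,3) = 8.
Row 1 needs 15; the known cells sum to 22, so (1,2) = -7.

-7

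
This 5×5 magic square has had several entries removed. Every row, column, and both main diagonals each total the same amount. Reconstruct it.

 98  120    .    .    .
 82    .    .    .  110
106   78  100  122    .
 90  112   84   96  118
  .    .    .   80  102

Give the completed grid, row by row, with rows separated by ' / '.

98 120 92 114 76 / 82 104 116 88 110 / 106 78 100 122 94 / 90 112 84 96 118 / 124 86 108 80 102

Row 4 is already complete: 90 + 112 + 84 + 96 + 118 = 500, so that is the magic constant.
The remaining cell in row 3 is (3,5) = 500 − 406 = 94.
The remaining cell in column 1 is (5,1) = 500 − 376 = 124.
From column 5, 500 − (110 + 94 + 118 + 102) gives (1,5) = 76.
The remaining cell in main diagonal is (2,2) = 500 − 396 = 104.
Using anti-diagonal: 76 + 100 + 112 + 124 + ? → (2,4) = 500 − 412 = 88.
From row 2, 500 − (82 + 104 + 88 + 110) gives (2,3) = 116.
The remaining cell in column 2 is (5,2) = 500 − 414 = 86.
From column 4, 500 − (88 + 122 + 96 + 80) gives (1,4) = 114.
Using row 1: 98 + 120 + 114 + 76 + ? → (1,3) = 500 − 408 = 92.
Row 5: 124 + 86 + 80 + 102 + ? = 500, so (5,3) = 108.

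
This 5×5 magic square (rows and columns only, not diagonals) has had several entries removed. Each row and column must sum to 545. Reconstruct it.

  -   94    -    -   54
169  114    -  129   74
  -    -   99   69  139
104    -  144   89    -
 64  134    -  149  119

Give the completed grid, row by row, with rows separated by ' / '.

Row 2: 169 + 114 + 129 + 74 + ? = 545, so (2,3) = 59.
From row 5, 545 − (64 + 134 + 149 + 119) gives (5,3) = 79.
Column 3: 59 + 99 + 144 + 79 + ? = 545, so (1,3) = 164.
The remaining cell in column 4 is (1,4) = 545 − 436 = 109.
From column 5, 545 − (54 + 74 + 139 + 119) gives (4,5) = 159.
Row 1: 94 + 164 + 109 + 54 + ? = 545, so (1,1) = 124.
Using row 4: 104 + 144 + 89 + 159 + ? → (4,2) = 545 − 496 = 49.
Column 1: 124 + 169 + 104 + 64 + ? = 545, so (3,1) = 84.
Using column 2: 94 + 114 + 49 + 134 + ? → (3,2) = 545 − 391 = 154.

124 94 164 109 54 / 169 114 59 129 74 / 84 154 99 69 139 / 104 49 144 89 159 / 64 134 79 149 119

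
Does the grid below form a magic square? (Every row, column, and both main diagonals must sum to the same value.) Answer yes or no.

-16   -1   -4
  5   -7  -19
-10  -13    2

Row 1: -16 + (-1) + (-4) = -21.
Row 2: 5 + (-7) + (-19) = -21.
Row 3: -10 + (-13) + 2 = -21.
Column 1: -16 + 5 + (-10) = -21.
Column 2: -1 + (-7) + (-13) = -21.
Column 3: -4 + (-19) + 2 = -21.
Main diagonal: -16 + (-7) + 2 = -21.
Anti-diagonal: -4 + (-7) + (-10) = -21.
All lines sum to -21.

Yes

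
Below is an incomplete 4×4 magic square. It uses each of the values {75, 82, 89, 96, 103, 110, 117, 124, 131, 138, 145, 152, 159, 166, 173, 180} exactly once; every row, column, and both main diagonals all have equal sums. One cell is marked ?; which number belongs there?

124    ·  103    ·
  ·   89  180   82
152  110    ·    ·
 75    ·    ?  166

The 16 entries sum to 2040, so each line sums to 2040/4 = 510.
Row 2 needs 510; the known cells sum to 351, so (2,1) = 159.
The remaining cell in main diagonal is (3,3) = 510 − 379 = 131.
Anti-diagonal needs 510; the known cells sum to 365, so (1,4) = 145.
From row 1, 510 − (124 + 103 + 145) gives (1,2) = 138.
Using row 3: 152 + 110 + 131 + ? → (3,4) = 510 − 393 = 117.
Column 2 needs 510; the known cells sum to 337, so (4,2) = 173.
Column 3: 103 + 180 + 131 + ? = 510, so (4,3) = 96.

96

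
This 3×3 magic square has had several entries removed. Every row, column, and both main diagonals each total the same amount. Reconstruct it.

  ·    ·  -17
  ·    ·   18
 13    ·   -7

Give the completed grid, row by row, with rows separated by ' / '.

Column 3 is already complete: -17 + 18 + -7 = -6, so that is the magic constant.
From row 3, -6 − (13 + (-7)) gives (3,2) = -12.
From anti-diagonal, -6 − (-17 + 13) gives (2,2) = -2.
Row 2: -2 + 18 + ? = -6, so (2,1) = -22.
The remaining cell in column 1 is (1,1) = -6 − (-9) = 3.
Column 2 must total -6; the given cells sum to -14, so (1,2) = 8.

3 8 -17 / -22 -2 18 / 13 -12 -7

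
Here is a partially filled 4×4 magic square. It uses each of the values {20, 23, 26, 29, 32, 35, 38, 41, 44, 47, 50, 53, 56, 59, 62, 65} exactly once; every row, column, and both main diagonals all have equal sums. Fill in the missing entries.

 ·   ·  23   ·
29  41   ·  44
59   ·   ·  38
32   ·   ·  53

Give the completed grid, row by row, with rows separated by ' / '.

The 16 entries sum to 680, so each line sums to 680/4 = 170.
The remaining cell in row 2 is (2,3) = 170 − 114 = 56.
Column 1 needs 170; the known cells sum to 120, so (1,1) = 50.
Column 4: 44 + 38 + 53 + ? = 170, so (1,4) = 35.
Main diagonal needs 170; the known cells sum to 144, so (3,3) = 26.
Anti-diagonal needs 170; the known cells sum to 123, so (3,2) = 47.
The remaining cell in row 1 is (1,2) = 170 − 108 = 62.
Using column 2: 62 + 41 + 47 + ? → (4,2) = 170 − 150 = 20.
Using column 3: 23 + 56 + 26 + ? → (4,3) = 170 − 105 = 65.

50 62 23 35 / 29 41 56 44 / 59 47 26 38 / 32 20 65 53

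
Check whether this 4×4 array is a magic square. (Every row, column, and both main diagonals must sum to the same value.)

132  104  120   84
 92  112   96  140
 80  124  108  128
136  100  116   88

Row 1: 132 + 104 + 120 + 84 = 440.
Row 2: 92 + 112 + 96 + 140 = 440.
Row 3: 80 + 124 + 108 + 128 = 440.
Row 4: 136 + 100 + 116 + 88 = 440.
Column 1: 132 + 92 + 80 + 136 = 440.
Column 2: 104 + 112 + 124 + 100 = 440.
Column 3: 120 + 96 + 108 + 116 = 440.
Column 4: 84 + 140 + 128 + 88 = 440.
Main diagonal: 132 + 112 + 108 + 88 = 440.
Anti-diagonal: 84 + 96 + 124 + 136 = 440.
All lines sum to 440.

Yes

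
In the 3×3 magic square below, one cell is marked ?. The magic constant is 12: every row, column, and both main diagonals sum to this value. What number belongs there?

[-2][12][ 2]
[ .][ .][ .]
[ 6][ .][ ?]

10

The remaining cell in column 1 is (2,1) = 12 − 4 = 8.
Anti-diagonal needs 12; the known cells sum to 8, so (2,2) = 4.
Row 2 must total 12; the given cells sum to 12, so (2,3) = 0.
Column 2: 12 + 4 + ? = 12, so (3,2) = -4.
Column 3 must total 12; the given cells sum to 2, so (3,3) = 10.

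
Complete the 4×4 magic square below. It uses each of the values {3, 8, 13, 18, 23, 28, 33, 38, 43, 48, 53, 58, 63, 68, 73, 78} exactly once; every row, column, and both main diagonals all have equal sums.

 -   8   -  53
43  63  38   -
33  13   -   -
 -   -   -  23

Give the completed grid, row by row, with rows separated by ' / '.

28 8 73 53 / 43 63 38 18 / 33 13 48 68 / 58 78 3 23

The 16 entries sum to 648, so each line sums to 648/4 = 162.
Row 2 must total 162; the given cells sum to 144, so (2,4) = 18.
Column 2 needs 162; the known cells sum to 84, so (4,2) = 78.
Column 4 needs 162; the known cells sum to 94, so (3,4) = 68.
From anti-diagonal, 162 − (53 + 38 + 13) gives (4,1) = 58.
The remaining cell in row 3 is (3,3) = 162 − 114 = 48.
Row 4 must total 162; the given cells sum to 159, so (4,3) = 3.
The remaining cell in column 1 is (1,1) = 162 − 134 = 28.
The remaining cell in column 3 is (1,3) = 162 − 89 = 73.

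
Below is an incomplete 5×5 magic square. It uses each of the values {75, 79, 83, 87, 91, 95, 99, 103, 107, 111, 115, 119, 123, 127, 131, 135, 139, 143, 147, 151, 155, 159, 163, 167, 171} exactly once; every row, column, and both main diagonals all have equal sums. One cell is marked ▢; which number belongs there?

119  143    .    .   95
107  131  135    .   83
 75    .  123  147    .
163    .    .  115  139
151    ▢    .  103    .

The 25 entries sum to 3075, so each line sums to 3075/5 = 615.
Using row 2: 107 + 131 + 135 + 83 + ? → (2,4) = 615 − 456 = 159.
Using column 4: 159 + 147 + 115 + 103 + ? → (1,4) = 615 − 524 = 91.
Using main diagonal: 119 + 131 + 123 + 115 + ? → (5,5) = 615 − 488 = 127.
Anti-diagonal needs 615; the known cells sum to 528, so (4,2) = 87.
From row 1, 615 − (119 + 143 + 91 + 95) gives (1,3) = 167.
Row 4: 163 + 87 + 115 + 139 + ? = 615, so (4,3) = 111.
Column 3: 167 + 135 + 123 + 111 + ? = 615, so (5,3) = 79.
The remaining cell in column 5 is (3,5) = 615 − 444 = 171.
Using row 3: 75 + 123 + 147 + 171 + ? → (3,2) = 615 − 516 = 99.
Using row 5: 151 + 79 + 103 + 127 + ? → (5,2) = 615 − 460 = 155.

155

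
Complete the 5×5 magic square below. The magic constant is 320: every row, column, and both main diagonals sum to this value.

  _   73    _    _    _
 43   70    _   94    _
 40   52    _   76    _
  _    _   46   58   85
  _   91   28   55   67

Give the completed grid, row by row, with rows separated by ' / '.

Row 5: 91 + 28 + 55 + 67 + ? = 320, so (5,1) = 79.
Using column 2: 73 + 70 + 52 + 91 + ? → (4,2) = 320 − 286 = 34.
Column 4 needs 320; the known cells sum to 283, so (1,4) = 37.
Row 4 needs 320; the known cells sum to 223, so (4,1) = 97.
From column 1, 320 − (43 + 40 + 97 + 79) gives (1,1) = 61.
The remaining cell in main diagonal is (3,3) = 320 − 256 = 64.
From anti-diagonal, 320 − (94 + 64 + 34 + 79) gives (1,5) = 49.
Row 1 must total 320; the given cells sum to 220, so (1,3) = 100.
Row 3 must total 320; the given cells sum to 232, so (3,5) = 88.
Column 3 must total 320; the given cells sum to 238, so (2,3) = 82.
Column 5 must total 320; the given cells sum to 289, so (2,5) = 31.

61 73 100 37 49 / 43 70 82 94 31 / 40 52 64 76 88 / 97 34 46 58 85 / 79 91 28 55 67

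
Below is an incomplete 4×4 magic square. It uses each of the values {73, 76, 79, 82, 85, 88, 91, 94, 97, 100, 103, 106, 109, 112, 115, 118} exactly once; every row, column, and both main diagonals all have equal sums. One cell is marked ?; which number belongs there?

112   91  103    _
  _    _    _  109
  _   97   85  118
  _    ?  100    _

The 16 entries sum to 1528, so each line sums to 1528/4 = 382.
Using row 1: 112 + 91 + 103 + ? → (1,4) = 382 − 306 = 76.
Row 3 must total 382; the given cells sum to 300, so (3,1) = 82.
From column 3, 382 − (103 + 85 + 100) gives (2,3) = 94.
Column 4 needs 382; the known cells sum to 303, so (4,4) = 79.
Main diagonal must total 382; the given cells sum to 276, so (2,2) = 106.
Anti-diagonal must total 382; the given cells sum to 267, so (4,1) = 115.
Row 2: 106 + 94 + 109 + ? = 382, so (2,1) = 73.
The remaining cell in row 4 is (4,2) = 382 − 294 = 88.

88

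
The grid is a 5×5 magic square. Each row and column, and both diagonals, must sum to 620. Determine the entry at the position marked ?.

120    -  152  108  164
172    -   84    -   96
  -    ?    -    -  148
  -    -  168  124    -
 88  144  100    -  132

Row 1 must total 620; the given cells sum to 544, so (1,2) = 76.
From row 5, 620 − (88 + 144 + 100 + 132) gives (5,4) = 156.
Column 3 must total 620; the given cells sum to 504, so (3,3) = 116.
Column 5 must total 620; the given cells sum to 540, so (4,5) = 80.
Main diagonal must total 620; the given cells sum to 492, so (2,2) = 128.
Row 2 must total 620; the given cells sum to 480, so (2,4) = 140.
Column 4: 108 + 140 + 124 + 156 + ? = 620, so (3,4) = 92.
Anti-diagonal must total 620; the given cells sum to 508, so (4,2) = 112.
The remaining cell in row 4 is (4,1) = 620 − 484 = 136.
Column 1 must total 620; the given cells sum to 516, so (3,1) = 104.
From column 2, 620 − (76 + 128 + 112 + 144) gives (3,2) = 160.

160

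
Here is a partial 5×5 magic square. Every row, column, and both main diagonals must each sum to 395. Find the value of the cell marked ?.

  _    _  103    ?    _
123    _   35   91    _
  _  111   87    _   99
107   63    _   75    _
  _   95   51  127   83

59

From row 5, 395 − (95 + 51 + 127 + 83) gives (5,1) = 39.
Column 3 needs 395; the known cells sum to 276, so (4,3) = 119.
Using anti-diagonal: 91 + 87 + 63 + 39 + ? → (1,5) = 395 − 280 = 115.
Using row 4: 107 + 63 + 119 + 75 + ? → (4,5) = 395 − 364 = 31.
The remaining cell in column 5 is (2,5) = 395 − 328 = 67.
The remaining cell in row 2 is (2,2) = 395 − 316 = 79.
Using column 2: 79 + 111 + 63 + 95 + ? → (1,2) = 395 − 348 = 47.
Main diagonal: 79 + 87 + 75 + 83 + ? = 395, so (1,1) = 71.
Row 1: 71 + 47 + 103 + 115 + ? = 395, so (1,4) = 59.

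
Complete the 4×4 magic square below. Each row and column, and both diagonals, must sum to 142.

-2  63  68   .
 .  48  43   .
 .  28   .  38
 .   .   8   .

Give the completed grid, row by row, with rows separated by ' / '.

-2 63 68 13 / 33 48 43 18 / 53 28 23 38 / 58 3 8 73

Using row 1: -2 + 63 + 68 + ? → (1,4) = 142 − 129 = 13.
Using column 2: 63 + 48 + 28 + ? → (4,2) = 142 − 139 = 3.
From column 3, 142 − (68 + 43 + 8) gives (3,3) = 23.
From main diagonal, 142 − (-2 + 48 + 23) gives (4,4) = 73.
The remaining cell in anti-diagonal is (4,1) = 142 − 84 = 58.
Row 3 must total 142; the given cells sum to 89, so (3,1) = 53.
The remaining cell in column 1 is (2,1) = 142 − 109 = 33.
Column 4 must total 142; the given cells sum to 124, so (2,4) = 18.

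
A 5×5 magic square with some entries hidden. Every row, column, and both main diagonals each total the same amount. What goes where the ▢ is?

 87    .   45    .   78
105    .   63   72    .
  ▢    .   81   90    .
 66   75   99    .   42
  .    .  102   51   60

48

Column 3 is complete and sums to 390; that is the magic constant.
Row 4 needs 390; the known cells sum to 282, so (4,4) = 108.
From column 4, 390 − (72 + 90 + 108 + 51) gives (1,4) = 69.
From main diagonal, 390 − (87 + 81 + 108 + 60) gives (2,2) = 54.
Using anti-diagonal: 78 + 72 + 81 + 75 + ? → (5,1) = 390 − 306 = 84.
The remaining cell in row 1 is (1,2) = 390 − 279 = 111.
The remaining cell in row 2 is (2,5) = 390 − 294 = 96.
Using row 5: 84 + 102 + 51 + 60 + ? → (5,2) = 390 − 297 = 93.
Column 1 must total 390; the given cells sum to 342, so (3,1) = 48.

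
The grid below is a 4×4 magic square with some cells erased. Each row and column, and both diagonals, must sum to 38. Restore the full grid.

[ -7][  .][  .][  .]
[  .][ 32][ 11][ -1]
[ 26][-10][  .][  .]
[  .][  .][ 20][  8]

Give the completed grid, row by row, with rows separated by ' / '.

-7 29 2 14 / -4 32 11 -1 / 26 -10 5 17 / 23 -13 20 8

Row 2 must total 38; the given cells sum to 42, so (2,1) = -4.
Using column 1: -7 + (-4) + 26 + ? → (4,1) = 38 − 15 = 23.
From main diagonal, 38 − (-7 + 32 + 8) gives (3,3) = 5.
Anti-diagonal needs 38; the known cells sum to 24, so (1,4) = 14.
Using row 3: 26 + (-10) + 5 + ? → (3,4) = 38 − 21 = 17.
Using row 4: 23 + 20 + 8 + ? → (4,2) = 38 − 51 = -13.
Column 2 must total 38; the given cells sum to 9, so (1,2) = 29.
Column 3 needs 38; the known cells sum to 36, so (1,3) = 2.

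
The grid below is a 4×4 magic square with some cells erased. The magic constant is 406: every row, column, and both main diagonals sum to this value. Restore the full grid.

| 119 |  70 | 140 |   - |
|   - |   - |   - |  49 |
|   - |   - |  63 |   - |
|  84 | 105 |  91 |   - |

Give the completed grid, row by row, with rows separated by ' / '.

119 70 140 77 / 147 98 112 49 / 56 133 63 154 / 84 105 91 126

From row 1, 406 − (119 + 70 + 140) gives (1,4) = 77.
The remaining cell in row 4 is (4,4) = 406 − 280 = 126.
Column 3 needs 406; the known cells sum to 294, so (2,3) = 112.
Using column 4: 77 + 49 + 126 + ? → (3,4) = 406 − 252 = 154.
From main diagonal, 406 − (119 + 63 + 126) gives (2,2) = 98.
From anti-diagonal, 406 − (77 + 112 + 84) gives (3,2) = 133.
From row 2, 406 − (98 + 112 + 49) gives (2,1) = 147.
From row 3, 406 − (133 + 63 + 154) gives (3,1) = 56.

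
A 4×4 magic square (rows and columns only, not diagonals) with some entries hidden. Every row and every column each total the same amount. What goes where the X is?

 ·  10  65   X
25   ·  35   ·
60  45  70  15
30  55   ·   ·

40

Row 3 is complete and sums to 190; that is the magic constant.
Column 1 needs 190; the known cells sum to 115, so (1,1) = 75.
Column 2: 10 + 45 + 55 + ? = 190, so (2,2) = 80.
From column 3, 190 − (65 + 35 + 70) gives (4,3) = 20.
From row 1, 190 − (75 + 10 + 65) gives (1,4) = 40.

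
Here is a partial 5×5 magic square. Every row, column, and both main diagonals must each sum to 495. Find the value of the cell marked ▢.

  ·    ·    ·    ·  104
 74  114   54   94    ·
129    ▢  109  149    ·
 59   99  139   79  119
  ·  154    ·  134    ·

Row 2: 74 + 114 + 54 + 94 + ? = 495, so (2,5) = 159.
Using column 4: 94 + 149 + 79 + 134 + ? → (1,4) = 495 − 456 = 39.
Anti-diagonal must total 495; the given cells sum to 406, so (5,1) = 89.
From column 1, 495 − (74 + 129 + 59 + 89) gives (1,1) = 144.
From main diagonal, 495 − (144 + 114 + 109 + 79) gives (5,5) = 49.
The remaining cell in row 5 is (5,3) = 495 − 426 = 69.
The remaining cell in column 3 is (1,3) = 495 − 371 = 124.
Column 5 needs 495; the known cells sum to 431, so (3,5) = 64.
The remaining cell in row 1 is (1,2) = 495 − 411 = 84.
Row 3: 129 + 109 + 149 + 64 + ? = 495, so (3,2) = 44.

44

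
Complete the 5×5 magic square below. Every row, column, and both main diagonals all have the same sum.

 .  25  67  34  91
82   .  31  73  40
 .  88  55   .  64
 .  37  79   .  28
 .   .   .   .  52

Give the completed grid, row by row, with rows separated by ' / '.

58 25 67 34 91 / 82 49 31 73 40 / 46 88 55 22 64 / 70 37 79 61 28 / 19 76 43 85 52

Column 5 is already complete: 91 + 40 + 64 + 28 + 52 = 275, so that is the magic constant.
From row 1, 275 − (25 + 67 + 34 + 91) gives (1,1) = 58.
The remaining cell in row 2 is (2,2) = 275 − 226 = 49.
Column 2 must total 275; the given cells sum to 199, so (5,2) = 76.
Column 3: 67 + 31 + 55 + 79 + ? = 275, so (5,3) = 43.
Main diagonal must total 275; the given cells sum to 214, so (4,4) = 61.
Anti-diagonal needs 275; the known cells sum to 256, so (5,1) = 19.
The remaining cell in row 4 is (4,1) = 275 − 205 = 70.
The remaining cell in row 5 is (5,4) = 275 − 190 = 85.
Column 1 must total 275; the given cells sum to 229, so (3,1) = 46.
The remaining cell in column 4 is (3,4) = 275 − 253 = 22.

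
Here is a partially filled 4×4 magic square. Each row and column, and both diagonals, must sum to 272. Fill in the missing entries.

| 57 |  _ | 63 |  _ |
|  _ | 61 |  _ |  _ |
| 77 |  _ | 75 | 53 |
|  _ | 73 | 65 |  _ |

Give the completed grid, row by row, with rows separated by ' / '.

Row 3 must total 272; the given cells sum to 205, so (3,2) = 67.
From column 2, 272 − (61 + 67 + 73) gives (1,2) = 71.
The remaining cell in column 3 is (2,3) = 272 − 203 = 69.
Main diagonal: 57 + 61 + 75 + ? = 272, so (4,4) = 79.
The remaining cell in row 1 is (1,4) = 272 − 191 = 81.
Row 4 must total 272; the given cells sum to 217, so (4,1) = 55.
Column 1 needs 272; the known cells sum to 189, so (2,1) = 83.
Column 4 must total 272; the given cells sum to 213, so (2,4) = 59.

57 71 63 81 / 83 61 69 59 / 77 67 75 53 / 55 73 65 79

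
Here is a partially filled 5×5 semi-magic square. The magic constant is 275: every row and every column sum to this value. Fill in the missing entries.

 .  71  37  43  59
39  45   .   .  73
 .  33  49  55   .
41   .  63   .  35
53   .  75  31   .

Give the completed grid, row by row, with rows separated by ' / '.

The remaining cell in row 1 is (1,1) = 275 − 210 = 65.
Column 1 needs 275; the known cells sum to 198, so (3,1) = 77.
Using column 3: 37 + 49 + 63 + 75 + ? → (2,3) = 275 − 224 = 51.
Row 2: 39 + 45 + 51 + 73 + ? = 275, so (2,4) = 67.
The remaining cell in row 3 is (3,5) = 275 − 214 = 61.
The remaining cell in column 4 is (4,4) = 275 − 196 = 79.
From column 5, 275 − (59 + 73 + 61 + 35) gives (5,5) = 47.
Row 4 needs 275; the known cells sum to 218, so (4,2) = 57.
From row 5, 275 − (53 + 75 + 31 + 47) gives (5,2) = 69.

65 71 37 43 59 / 39 45 51 67 73 / 77 33 49 55 61 / 41 57 63 79 35 / 53 69 75 31 47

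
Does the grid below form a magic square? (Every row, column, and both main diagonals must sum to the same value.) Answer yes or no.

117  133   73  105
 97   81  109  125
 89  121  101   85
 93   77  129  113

Row 1: 117 + 133 + 73 + 105 = 428.
Row 2: 97 + 81 + 109 + 125 = 412.
Row 3: 89 + 121 + 101 + 85 = 396.
Row 4: 93 + 77 + 129 + 113 = 412.
Column 1: 117 + 97 + 89 + 93 = 396.
Column 2: 133 + 81 + 121 + 77 = 412.
Column 3: 73 + 109 + 101 + 129 = 412.
Column 4: 105 + 125 + 85 + 113 = 428.
Main diagonal: 117 + 81 + 101 + 113 = 412.
Anti-diagonal: 105 + 109 + 121 + 93 = 428.

No — row 1 sums to 428 but main diagonal sums to 412.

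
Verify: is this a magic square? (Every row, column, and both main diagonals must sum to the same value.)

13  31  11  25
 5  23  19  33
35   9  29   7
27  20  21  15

Row 1: 13 + 31 + 11 + 25 = 80.
Row 2: 5 + 23 + 19 + 33 = 80.
Row 3: 35 + 9 + 29 + 7 = 80.
Row 4: 27 + 20 + 21 + 15 = 83.
Column 1: 13 + 5 + 35 + 27 = 80.
Column 2: 31 + 23 + 9 + 20 = 83.
Column 3: 11 + 19 + 29 + 21 = 80.
Column 4: 25 + 33 + 7 + 15 = 80.
Main diagonal: 13 + 23 + 29 + 15 = 80.
Anti-diagonal: 25 + 19 + 9 + 27 = 80.

No — main diagonal sums to 80 but row 4 sums to 83.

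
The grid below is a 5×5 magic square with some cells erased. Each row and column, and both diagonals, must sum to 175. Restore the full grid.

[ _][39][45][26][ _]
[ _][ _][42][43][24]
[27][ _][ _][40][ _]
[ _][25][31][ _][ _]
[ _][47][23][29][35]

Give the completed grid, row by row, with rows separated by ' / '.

Using row 5: 47 + 23 + 29 + 35 + ? → (5,1) = 175 − 134 = 41.
Using column 3: 45 + 42 + 31 + 23 + ? → (3,3) = 175 − 141 = 34.
Using column 4: 26 + 43 + 40 + 29 + ? → (4,4) = 175 − 138 = 37.
The remaining cell in anti-diagonal is (1,5) = 175 − 143 = 32.
Using row 1: 39 + 45 + 26 + 32 + ? → (1,1) = 175 − 142 = 33.
From main diagonal, 175 − (33 + 34 + 37 + 35) gives (2,2) = 36.
From row 2, 175 − (36 + 42 + 43 + 24) gives (2,1) = 30.
From column 1, 175 − (33 + 30 + 27 + 41) gives (4,1) = 44.
The remaining cell in column 2 is (3,2) = 175 − 147 = 28.
The remaining cell in row 3 is (3,5) = 175 − 129 = 46.
The remaining cell in row 4 is (4,5) = 175 − 137 = 38.

33 39 45 26 32 / 30 36 42 43 24 / 27 28 34 40 46 / 44 25 31 37 38 / 41 47 23 29 35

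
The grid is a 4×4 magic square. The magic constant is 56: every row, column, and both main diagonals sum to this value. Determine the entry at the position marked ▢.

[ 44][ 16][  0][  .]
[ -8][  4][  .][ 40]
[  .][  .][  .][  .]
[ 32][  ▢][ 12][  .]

28

From row 1, 56 − (44 + 16 + 0) gives (1,4) = -4.
Row 2 needs 56; the known cells sum to 36, so (2,3) = 20.
Using column 1: 44 + (-8) + 32 + ? → (3,1) = 56 − 68 = -12.
From column 3, 56 − (0 + 20 + 12) gives (3,3) = 24.
Main diagonal needs 56; the known cells sum to 72, so (4,4) = -16.
Anti-diagonal: -4 + 20 + 32 + ? = 56, so (3,2) = 8.
Row 3 needs 56; the known cells sum to 20, so (3,4) = 36.
From row 4, 56 − (32 + 12 + (-16)) gives (4,2) = 28.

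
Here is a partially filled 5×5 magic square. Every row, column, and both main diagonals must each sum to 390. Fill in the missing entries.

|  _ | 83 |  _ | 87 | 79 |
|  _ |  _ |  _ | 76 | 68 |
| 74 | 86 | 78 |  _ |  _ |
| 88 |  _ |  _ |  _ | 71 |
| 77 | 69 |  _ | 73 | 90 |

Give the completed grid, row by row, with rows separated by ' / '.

Row 5: 77 + 69 + 73 + 90 + ? = 390, so (5,3) = 81.
Using column 5: 79 + 68 + 71 + 90 + ? → (3,5) = 390 − 308 = 82.
Using anti-diagonal: 79 + 76 + 78 + 77 + ? → (4,2) = 390 − 310 = 80.
Row 3 needs 390; the known cells sum to 320, so (3,4) = 70.
Using column 2: 83 + 86 + 80 + 69 + ? → (2,2) = 390 − 318 = 72.
Using column 4: 87 + 76 + 70 + 73 + ? → (4,4) = 390 − 306 = 84.
Main diagonal needs 390; the known cells sum to 324, so (1,1) = 66.
Using row 1: 66 + 83 + 87 + 79 + ? → (1,3) = 390 − 315 = 75.
Row 4: 88 + 80 + 84 + 71 + ? = 390, so (4,3) = 67.
The remaining cell in column 1 is (2,1) = 390 − 305 = 85.
Column 3 must total 390; the given cells sum to 301, so (2,3) = 89.

66 83 75 87 79 / 85 72 89 76 68 / 74 86 78 70 82 / 88 80 67 84 71 / 77 69 81 73 90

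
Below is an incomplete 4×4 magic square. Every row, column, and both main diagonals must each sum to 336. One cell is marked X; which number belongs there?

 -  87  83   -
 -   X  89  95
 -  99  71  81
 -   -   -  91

Using row 3: 99 + 71 + 81 + ? → (3,1) = 336 − 251 = 85.
Column 3 needs 336; the known cells sum to 243, so (4,3) = 93.
Column 4: 95 + 81 + 91 + ? = 336, so (1,4) = 69.
Anti-diagonal needs 336; the known cells sum to 257, so (4,1) = 79.
Row 1 must total 336; the given cells sum to 239, so (1,1) = 97.
The remaining cell in row 4 is (4,2) = 336 − 263 = 73.
From column 1, 336 − (97 + 85 + 79) gives (2,1) = 75.
From column 2, 336 − (87 + 99 + 73) gives (2,2) = 77.

77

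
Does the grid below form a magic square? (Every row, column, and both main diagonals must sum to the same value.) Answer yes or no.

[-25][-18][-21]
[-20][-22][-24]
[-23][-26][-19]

Row 1: -25 + (-18) + (-21) = -64.
Row 2: -20 + (-22) + (-24) = -66.
Row 3: -23 + (-26) + (-19) = -68.
Column 1: -25 + (-20) + (-23) = -68.
Column 2: -18 + (-22) + (-26) = -66.
Column 3: -21 + (-24) + (-19) = -64.
Main diagonal: -25 + (-22) + (-19) = -66.
Anti-diagonal: -21 + (-22) + (-23) = -66.

No — row 3 sums to -68 but main diagonal sums to -66.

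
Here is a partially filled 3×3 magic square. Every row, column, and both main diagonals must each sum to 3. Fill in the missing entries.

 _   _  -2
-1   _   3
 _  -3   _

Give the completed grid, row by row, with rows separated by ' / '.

0 5 -2 / -1 1 3 / 4 -3 2

Using row 2: -1 + 3 + ? → (2,2) = 3 − 2 = 1.
From column 2, 3 − (1 + (-3)) gives (1,2) = 5.
Column 3 needs 3; the known cells sum to 1, so (3,3) = 2.
Using main diagonal: 1 + 2 + ? → (1,1) = 3 − 3 = 0.
From anti-diagonal, 3 − (-2 + 1) gives (3,1) = 4.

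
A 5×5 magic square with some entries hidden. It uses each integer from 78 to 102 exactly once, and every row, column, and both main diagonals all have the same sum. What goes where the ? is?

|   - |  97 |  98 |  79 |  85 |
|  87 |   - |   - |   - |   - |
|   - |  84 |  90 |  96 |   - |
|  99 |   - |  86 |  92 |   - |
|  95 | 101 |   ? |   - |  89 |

82

The entries are 78 through 102, which sum to 2250, so each line sums to 2250/5 = 450.
The remaining cell in row 1 is (1,1) = 450 − 359 = 91.
Using column 1: 91 + 87 + 99 + 95 + ? → (3,1) = 450 − 372 = 78.
The remaining cell in main diagonal is (2,2) = 450 − 362 = 88.
Row 3: 78 + 84 + 90 + 96 + ? = 450, so (3,5) = 102.
The remaining cell in column 2 is (4,2) = 450 − 370 = 80.
Anti-diagonal needs 450; the known cells sum to 350, so (2,4) = 100.
Row 4 must total 450; the given cells sum to 357, so (4,5) = 93.
Column 4 must total 450; the given cells sum to 367, so (5,4) = 83.
Using column 5: 85 + 102 + 93 + 89 + ? → (2,5) = 450 − 369 = 81.
From row 2, 450 − (87 + 88 + 100 + 81) gives (2,3) = 94.
Using row 5: 95 + 101 + 83 + 89 + ? → (5,3) = 450 − 368 = 82.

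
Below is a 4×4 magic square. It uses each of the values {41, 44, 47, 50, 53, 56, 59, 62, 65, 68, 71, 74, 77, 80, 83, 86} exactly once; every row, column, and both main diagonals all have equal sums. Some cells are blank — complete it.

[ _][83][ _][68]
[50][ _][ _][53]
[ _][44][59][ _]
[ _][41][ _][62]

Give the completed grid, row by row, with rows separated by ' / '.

47 83 56 68 / 50 86 65 53 / 80 44 59 71 / 77 41 74 62

The 16 entries sum to 1016, so each line sums to 1016/4 = 254.
Column 2 needs 254; the known cells sum to 168, so (2,2) = 86.
Column 4: 68 + 53 + 62 + ? = 254, so (3,4) = 71.
Main diagonal needs 254; the known cells sum to 207, so (1,1) = 47.
Row 1: 47 + 83 + 68 + ? = 254, so (1,3) = 56.
Using row 2: 50 + 86 + 53 + ? → (2,3) = 254 − 189 = 65.
The remaining cell in row 3 is (3,1) = 254 − 174 = 80.
Using column 1: 47 + 50 + 80 + ? → (4,1) = 254 − 177 = 77.
The remaining cell in column 3 is (4,3) = 254 − 180 = 74.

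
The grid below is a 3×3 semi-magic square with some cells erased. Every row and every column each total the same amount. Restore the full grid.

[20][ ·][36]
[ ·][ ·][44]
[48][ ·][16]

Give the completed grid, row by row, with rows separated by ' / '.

20 40 36 / 28 24 44 / 48 32 16

Column 3 is already complete: 36 + 44 + 16 = 96, so that is the magic constant.
Using row 1: 20 + 36 + ? → (1,2) = 96 − 56 = 40.
Row 3: 48 + 16 + ? = 96, so (3,2) = 32.
From column 1, 96 − (20 + 48) gives (2,1) = 28.
From column 2, 96 − (40 + 32) gives (2,2) = 24.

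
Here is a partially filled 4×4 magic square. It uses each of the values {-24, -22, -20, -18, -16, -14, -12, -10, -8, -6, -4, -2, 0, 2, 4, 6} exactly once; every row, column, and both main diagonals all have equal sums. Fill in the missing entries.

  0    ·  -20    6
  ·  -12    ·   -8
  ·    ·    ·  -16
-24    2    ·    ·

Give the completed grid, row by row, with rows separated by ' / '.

0 -22 -20 6 / -2 -12 -14 -8 / -10 -4 -6 -16 / -24 2 4 -18

The 16 entries sum to -144, so each line sums to -144/4 = -36.
Row 1 needs -36; the known cells sum to -14, so (1,2) = -22.
Column 2: -22 + (-12) + 2 + ? = -36, so (3,2) = -4.
Column 4 must total -36; the given cells sum to -18, so (4,4) = -18.
Main diagonal must total -36; the given cells sum to -30, so (3,3) = -6.
Anti-diagonal: 6 + (-4) + (-24) + ? = -36, so (2,3) = -14.
Using row 2: -12 + (-14) + (-8) + ? → (2,1) = -36 − (-34) = -2.
Row 3 must total -36; the given cells sum to -26, so (3,1) = -10.
From row 4, -36 − (-24 + 2 + (-18)) gives (4,3) = 4.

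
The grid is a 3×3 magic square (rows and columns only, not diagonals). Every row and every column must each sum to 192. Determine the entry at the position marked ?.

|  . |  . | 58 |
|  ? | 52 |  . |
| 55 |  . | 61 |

67

The remaining cell in row 3 is (3,2) = 192 − 116 = 76.
Column 2 must total 192; the given cells sum to 128, so (1,2) = 64.
From column 3, 192 − (58 + 61) gives (2,3) = 73.
Using row 1: 64 + 58 + ? → (1,1) = 192 − 122 = 70.
Row 2 must total 192; the given cells sum to 125, so (2,1) = 67.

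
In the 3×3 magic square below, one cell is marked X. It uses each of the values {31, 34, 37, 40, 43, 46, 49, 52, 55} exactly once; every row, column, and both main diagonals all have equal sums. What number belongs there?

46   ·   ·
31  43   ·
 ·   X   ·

37

The 9 entries sum to 387, so each line sums to 387/3 = 129.
Row 2 must total 129; the given cells sum to 74, so (2,3) = 55.
Column 1: 46 + 31 + ? = 129, so (3,1) = 52.
The remaining cell in main diagonal is (3,3) = 129 − 89 = 40.
Anti-diagonal must total 129; the given cells sum to 95, so (1,3) = 34.
Row 1: 46 + 34 + ? = 129, so (1,2) = 49.
Row 3: 52 + 40 + ? = 129, so (3,2) = 37.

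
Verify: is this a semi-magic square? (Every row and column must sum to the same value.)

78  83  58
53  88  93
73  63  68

No — row 3 sums to 204 but column 2 sums to 234.

Row 1: 78 + 83 + 58 = 219.
Row 2: 53 + 88 + 93 = 234.
Row 3: 73 + 63 + 68 = 204.
Column 1: 78 + 53 + 73 = 204.
Column 2: 83 + 88 + 63 = 234.
Column 3: 58 + 93 + 68 = 219.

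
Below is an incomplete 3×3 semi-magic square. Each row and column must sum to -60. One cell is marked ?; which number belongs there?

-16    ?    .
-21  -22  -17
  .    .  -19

Column 1 must total -60; the given cells sum to -37, so (3,1) = -23.
Column 3 must total -60; the given cells sum to -36, so (1,3) = -24.
The remaining cell in row 1 is (1,2) = -60 − (-40) = -20.

-20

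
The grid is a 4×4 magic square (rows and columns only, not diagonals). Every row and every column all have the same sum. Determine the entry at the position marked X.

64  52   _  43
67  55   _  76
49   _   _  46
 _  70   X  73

Column 4 is complete and sums to 238; that is the magic constant.
From row 1, 238 − (64 + 52 + 43) gives (1,3) = 79.
Using row 2: 67 + 55 + 76 + ? → (2,3) = 238 − 198 = 40.
Column 1 must total 238; the given cells sum to 180, so (4,1) = 58.
From column 2, 238 − (52 + 55 + 70) gives (3,2) = 61.
Row 3: 49 + 61 + 46 + ? = 238, so (3,3) = 82.
Row 4 must total 238; the given cells sum to 201, so (4,3) = 37.

37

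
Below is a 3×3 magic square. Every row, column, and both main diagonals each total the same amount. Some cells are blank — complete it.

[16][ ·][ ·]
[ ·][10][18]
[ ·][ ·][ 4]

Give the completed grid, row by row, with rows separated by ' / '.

Main diagonal is already complete: 16 + 10 + 4 = 30, so that is the magic constant.
Row 2 needs 30; the known cells sum to 28, so (2,1) = 2.
Using column 1: 16 + 2 + ? → (3,1) = 30 − 18 = 12.
Using column 3: 18 + 4 + ? → (1,3) = 30 − 22 = 8.
Row 1: 16 + 8 + ? = 30, so (1,2) = 6.
Row 3 must total 30; the given cells sum to 16, so (3,2) = 14.

16 6 8 / 2 10 18 / 12 14 4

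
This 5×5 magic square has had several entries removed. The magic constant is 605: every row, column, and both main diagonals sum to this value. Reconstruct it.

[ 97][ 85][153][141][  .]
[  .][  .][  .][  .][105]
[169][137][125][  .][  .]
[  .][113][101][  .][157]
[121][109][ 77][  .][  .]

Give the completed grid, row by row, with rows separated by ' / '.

97 85 153 141 129 / 73 161 149 117 105 / 169 137 125 93 81 / 145 113 101 89 157 / 121 109 77 165 133

From row 1, 605 − (97 + 85 + 153 + 141) gives (1,5) = 129.
Column 2 needs 605; the known cells sum to 444, so (2,2) = 161.
Column 3: 153 + 125 + 101 + 77 + ? = 605, so (2,3) = 149.
Anti-diagonal: 129 + 125 + 113 + 121 + ? = 605, so (2,4) = 117.
Row 2: 161 + 149 + 117 + 105 + ? = 605, so (2,1) = 73.
Column 1: 97 + 73 + 169 + 121 + ? = 605, so (4,1) = 145.
Row 4: 145 + 113 + 101 + 157 + ? = 605, so (4,4) = 89.
From main diagonal, 605 − (97 + 161 + 125 + 89) gives (5,5) = 133.
Row 5: 121 + 109 + 77 + 133 + ? = 605, so (5,4) = 165.
Column 4: 141 + 117 + 89 + 165 + ? = 605, so (3,4) = 93.
Using column 5: 129 + 105 + 157 + 133 + ? → (3,5) = 605 − 524 = 81.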